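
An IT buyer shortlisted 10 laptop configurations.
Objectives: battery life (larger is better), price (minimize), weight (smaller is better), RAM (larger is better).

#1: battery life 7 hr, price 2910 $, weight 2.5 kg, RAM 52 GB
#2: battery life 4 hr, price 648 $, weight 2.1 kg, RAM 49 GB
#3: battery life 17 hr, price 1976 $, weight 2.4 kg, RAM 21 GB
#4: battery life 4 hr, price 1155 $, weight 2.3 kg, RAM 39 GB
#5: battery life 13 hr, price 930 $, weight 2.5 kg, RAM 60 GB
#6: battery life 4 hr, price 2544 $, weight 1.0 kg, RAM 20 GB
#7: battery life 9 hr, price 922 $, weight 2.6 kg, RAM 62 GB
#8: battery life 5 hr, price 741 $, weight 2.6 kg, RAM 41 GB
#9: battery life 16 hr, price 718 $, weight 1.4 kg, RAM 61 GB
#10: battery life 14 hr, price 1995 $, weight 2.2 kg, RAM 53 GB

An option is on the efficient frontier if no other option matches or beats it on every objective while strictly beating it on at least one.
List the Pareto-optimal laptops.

#1: dominated by #5 (battery life 13≥7, price 930≤2910, weight 2.5≤2.5, RAM 60≥52).
#2: not dominated (best price).
#3: not dominated (best battery life).
#4: dominated by #2 (battery life 4≥4, price 648≤1155, weight 2.1≤2.3, RAM 49≥39).
#5: dominated by #9 (battery life 16≥13, price 718≤930, weight 1.4≤2.5, RAM 61≥60).
#6: not dominated (best weight).
#7: not dominated (best RAM).
#8: dominated by #9 (battery life 16≥5, price 718≤741, weight 1.4≤2.6, RAM 61≥41).
#9: not dominated.
#10: dominated by #9 (battery life 16≥14, price 718≤1995, weight 1.4≤2.2, RAM 61≥53).

#2, #3, #6, #7, #9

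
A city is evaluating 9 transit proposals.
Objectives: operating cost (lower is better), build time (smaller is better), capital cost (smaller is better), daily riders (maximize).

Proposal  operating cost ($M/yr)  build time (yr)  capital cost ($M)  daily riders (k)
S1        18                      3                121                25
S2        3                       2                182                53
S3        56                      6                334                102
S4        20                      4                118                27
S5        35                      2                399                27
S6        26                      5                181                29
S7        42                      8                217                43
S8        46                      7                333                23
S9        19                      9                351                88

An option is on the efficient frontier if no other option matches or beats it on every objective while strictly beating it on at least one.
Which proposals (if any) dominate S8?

S1: operating cost 18≤46, build time 3≤7, capital cost 121≤333, daily riders 25≥23 — dominates S8.
S2: operating cost 3≤46, build time 2≤7, capital cost 182≤333, daily riders 53≥23 — dominates S8.
S4: operating cost 20≤46, build time 4≤7, capital cost 118≤333, daily riders 27≥23 — dominates S8.
S6: operating cost 26≤46, build time 5≤7, capital cost 181≤333, daily riders 29≥23 — dominates S8.
Others (S3, S5, S7, S9) are each worse than S8 on at least one objective.

S1, S2, S4, S6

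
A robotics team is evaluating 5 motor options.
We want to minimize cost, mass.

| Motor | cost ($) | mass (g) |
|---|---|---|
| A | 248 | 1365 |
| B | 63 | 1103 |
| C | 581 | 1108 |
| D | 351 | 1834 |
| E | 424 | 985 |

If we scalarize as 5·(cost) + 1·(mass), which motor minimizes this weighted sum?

B

A: 5·248 + 1·1365 = 2605
B: 5·63 + 1·1103 = 1418
C: 5·581 + 1·1108 = 4013
D: 5·351 + 1·1834 = 3589
E: 5·424 + 1·985 = 3105
Lowest: B at 1418.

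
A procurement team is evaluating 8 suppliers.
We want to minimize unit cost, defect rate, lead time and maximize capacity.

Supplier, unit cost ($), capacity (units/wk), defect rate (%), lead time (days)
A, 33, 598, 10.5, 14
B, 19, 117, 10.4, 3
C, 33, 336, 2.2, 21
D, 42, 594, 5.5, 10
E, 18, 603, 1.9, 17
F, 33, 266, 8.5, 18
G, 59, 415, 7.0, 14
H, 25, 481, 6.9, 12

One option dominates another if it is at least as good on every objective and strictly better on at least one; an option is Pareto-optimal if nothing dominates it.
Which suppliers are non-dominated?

A: not dominated.
B: not dominated (best lead time).
C: dominated by E (unit cost 18≤33, capacity 603≥336, defect rate 1.9≤2.2, lead time 17≤21).
D: not dominated.
E: not dominated (best unit cost).
F: dominated by E (unit cost 18≤33, capacity 603≥266, defect rate 1.9≤8.5, lead time 17≤18).
G: dominated by D (unit cost 42≤59, capacity 594≥415, defect rate 5.5≤7.0, lead time 10≤14).
H: not dominated.

A, B, D, E, H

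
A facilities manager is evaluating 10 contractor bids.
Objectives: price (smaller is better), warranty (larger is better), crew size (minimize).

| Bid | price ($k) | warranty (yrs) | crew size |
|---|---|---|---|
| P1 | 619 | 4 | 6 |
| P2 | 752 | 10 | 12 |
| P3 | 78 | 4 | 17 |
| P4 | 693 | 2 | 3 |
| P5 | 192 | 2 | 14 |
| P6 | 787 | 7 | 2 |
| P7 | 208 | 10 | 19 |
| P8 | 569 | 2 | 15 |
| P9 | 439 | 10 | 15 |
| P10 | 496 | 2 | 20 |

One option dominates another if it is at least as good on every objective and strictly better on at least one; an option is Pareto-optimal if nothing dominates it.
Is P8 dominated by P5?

P5 vs P8: price 192≤569, warranty 2≥2, crew size 14≤15 — P5 is at least as good on every objective with at least one strict improvement.

Yes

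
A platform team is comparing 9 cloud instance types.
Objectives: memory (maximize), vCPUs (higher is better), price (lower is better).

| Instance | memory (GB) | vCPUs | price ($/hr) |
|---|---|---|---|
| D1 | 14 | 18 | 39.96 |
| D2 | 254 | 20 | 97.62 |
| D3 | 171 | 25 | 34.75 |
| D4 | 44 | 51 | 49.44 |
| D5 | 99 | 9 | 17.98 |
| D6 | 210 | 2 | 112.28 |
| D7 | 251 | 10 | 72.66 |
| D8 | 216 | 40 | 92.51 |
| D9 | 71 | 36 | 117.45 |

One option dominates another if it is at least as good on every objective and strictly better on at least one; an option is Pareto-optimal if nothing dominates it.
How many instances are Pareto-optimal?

D1: dominated by D3 (memory 171≥14, vCPUs 25≥18, price 34.75≤39.96).
D2: not dominated (best memory).
D3: not dominated.
D4: not dominated (best vCPUs).
D5: not dominated (best price).
D6: dominated by D2 (memory 254≥210, vCPUs 20≥2, price 97.62≤112.28).
D7: not dominated.
D8: not dominated.
D9: dominated by D8 (memory 216≥71, vCPUs 40≥36, price 92.51≤117.45).
Pareto-optimal: D2, D3, D4, D5, D7, D8 → 6.

6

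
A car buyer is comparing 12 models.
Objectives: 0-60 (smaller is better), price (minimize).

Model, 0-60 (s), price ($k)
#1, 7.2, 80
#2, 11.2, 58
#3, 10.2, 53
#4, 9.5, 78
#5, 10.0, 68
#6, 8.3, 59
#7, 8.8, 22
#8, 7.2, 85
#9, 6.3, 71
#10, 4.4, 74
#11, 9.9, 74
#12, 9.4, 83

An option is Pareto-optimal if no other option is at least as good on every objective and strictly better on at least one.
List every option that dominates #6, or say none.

#1: worse on price (80 vs 59).
#2: worse on 0-60 (11.2 vs 8.3).
#3: worse on 0-60 (10.2 vs 8.3).
#4: worse on 0-60 (9.5 vs 8.3).
#5: worse on 0-60 (10.0 vs 8.3).
#7: worse on 0-60 (8.8 vs 8.3).
#8: worse on price (85 vs 59).
#9: worse on price (71 vs 59).
#10: worse on price (74 vs 59).
#11: worse on 0-60 (9.9 vs 8.3).
#12: worse on 0-60 (9.4 vs 8.3).
No option dominates #6.

none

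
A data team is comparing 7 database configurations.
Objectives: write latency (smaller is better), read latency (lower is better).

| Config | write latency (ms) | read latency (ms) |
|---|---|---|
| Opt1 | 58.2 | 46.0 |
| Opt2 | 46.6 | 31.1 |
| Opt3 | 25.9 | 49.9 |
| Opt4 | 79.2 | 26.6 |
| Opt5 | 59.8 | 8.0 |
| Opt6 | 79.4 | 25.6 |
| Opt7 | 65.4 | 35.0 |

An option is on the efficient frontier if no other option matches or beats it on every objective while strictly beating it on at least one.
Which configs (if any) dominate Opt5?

none

Opt1: worse on read latency (46.0 vs 8.0).
Opt2: worse on read latency (31.1 vs 8.0).
Opt3: worse on read latency (49.9 vs 8.0).
Opt4: worse on write latency (79.2 vs 59.8).
Opt6: worse on write latency (79.4 vs 59.8).
Opt7: worse on write latency (65.4 vs 59.8).
No option dominates Opt5.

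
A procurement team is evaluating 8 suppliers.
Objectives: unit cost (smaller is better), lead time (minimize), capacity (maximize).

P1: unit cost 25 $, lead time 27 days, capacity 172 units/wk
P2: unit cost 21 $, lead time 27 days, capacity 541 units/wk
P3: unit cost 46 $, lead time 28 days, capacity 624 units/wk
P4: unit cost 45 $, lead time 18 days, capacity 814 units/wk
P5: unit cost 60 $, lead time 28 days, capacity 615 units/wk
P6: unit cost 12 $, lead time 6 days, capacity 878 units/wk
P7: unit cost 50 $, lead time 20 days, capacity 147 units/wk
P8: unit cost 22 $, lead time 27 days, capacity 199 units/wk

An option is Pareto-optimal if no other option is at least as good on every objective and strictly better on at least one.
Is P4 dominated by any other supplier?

P6 vs P4: unit cost 12≤45, lead time 6≤18, capacity 878≥814 — P6 is at least as good on every objective and strictly better on at least one, so P6 dominates P4.

Yes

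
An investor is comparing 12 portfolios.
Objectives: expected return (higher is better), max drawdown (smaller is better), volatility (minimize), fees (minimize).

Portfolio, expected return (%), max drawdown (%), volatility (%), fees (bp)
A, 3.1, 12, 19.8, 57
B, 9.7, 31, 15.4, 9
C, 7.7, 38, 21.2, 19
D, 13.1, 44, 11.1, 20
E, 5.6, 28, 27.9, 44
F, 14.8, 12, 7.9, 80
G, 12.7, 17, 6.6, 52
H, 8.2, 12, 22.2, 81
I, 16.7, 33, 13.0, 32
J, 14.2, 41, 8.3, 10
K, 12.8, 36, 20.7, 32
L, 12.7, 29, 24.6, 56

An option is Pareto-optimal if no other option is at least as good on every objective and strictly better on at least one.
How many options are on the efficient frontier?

7

A: not dominated.
B: not dominated (best fees).
C: dominated by B (expected return 9.7≥7.7, max drawdown 31≤38, volatility 15.4≤21.2, fees 9≤19).
D: dominated by J (expected return 14.2≥13.1, max drawdown 41≤44, volatility 8.3≤11.1, fees 10≤20).
E: not dominated.
F: not dominated.
G: not dominated (best volatility).
H: dominated by F (expected return 14.8≥8.2, max drawdown 12≤12, volatility 7.9≤22.2, fees 80≤81).
I: not dominated (best expected return).
J: not dominated.
K: dominated by I (expected return 16.7≥12.8, max drawdown 33≤36, volatility 13.0≤20.7, fees 32≤32).
L: dominated by G (expected return 12.7≥12.7, max drawdown 17≤29, volatility 6.6≤24.6, fees 52≤56).
Pareto-optimal: A, B, E, F, G, I, J → 7.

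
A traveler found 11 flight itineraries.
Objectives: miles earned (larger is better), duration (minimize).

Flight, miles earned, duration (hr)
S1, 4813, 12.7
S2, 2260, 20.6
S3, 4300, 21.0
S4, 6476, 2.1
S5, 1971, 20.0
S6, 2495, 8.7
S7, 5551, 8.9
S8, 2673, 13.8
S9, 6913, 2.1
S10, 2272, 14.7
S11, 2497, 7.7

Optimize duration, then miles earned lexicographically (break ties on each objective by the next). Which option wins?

First minimize duration: best is 2.1, kept {S4, S9}.
Then maximize miles earned: best is 6913, kept {S9}.

S9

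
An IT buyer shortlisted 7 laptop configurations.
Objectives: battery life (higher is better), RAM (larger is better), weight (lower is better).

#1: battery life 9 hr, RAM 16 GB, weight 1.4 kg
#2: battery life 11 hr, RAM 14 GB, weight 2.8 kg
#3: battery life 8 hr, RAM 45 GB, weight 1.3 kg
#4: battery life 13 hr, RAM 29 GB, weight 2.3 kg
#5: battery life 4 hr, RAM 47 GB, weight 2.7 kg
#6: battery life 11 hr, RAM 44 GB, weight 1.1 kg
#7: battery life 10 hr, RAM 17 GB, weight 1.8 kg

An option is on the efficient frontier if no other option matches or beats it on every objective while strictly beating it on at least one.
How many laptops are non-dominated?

4

#1: dominated by #6 (battery life 11≥9, RAM 44≥16, weight 1.1≤1.4).
#2: dominated by #4 (battery life 13≥11, RAM 29≥14, weight 2.3≤2.8).
#3: not dominated.
#4: not dominated (best battery life).
#5: not dominated (best RAM).
#6: not dominated (best weight).
#7: dominated by #6 (battery life 11≥10, RAM 44≥17, weight 1.1≤1.8).
Pareto-optimal: #3, #4, #5, #6 → 4.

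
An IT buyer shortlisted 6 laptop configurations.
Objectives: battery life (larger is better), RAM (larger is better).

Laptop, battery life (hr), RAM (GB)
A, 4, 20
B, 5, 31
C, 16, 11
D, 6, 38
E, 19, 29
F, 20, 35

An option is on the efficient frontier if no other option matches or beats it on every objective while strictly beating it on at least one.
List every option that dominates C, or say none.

E, F

E: battery life 19≥16, RAM 29≥11 — dominates C.
F: battery life 20≥16, RAM 35≥11 — dominates C.
Others (A, B, D) are each worse than C on at least one objective.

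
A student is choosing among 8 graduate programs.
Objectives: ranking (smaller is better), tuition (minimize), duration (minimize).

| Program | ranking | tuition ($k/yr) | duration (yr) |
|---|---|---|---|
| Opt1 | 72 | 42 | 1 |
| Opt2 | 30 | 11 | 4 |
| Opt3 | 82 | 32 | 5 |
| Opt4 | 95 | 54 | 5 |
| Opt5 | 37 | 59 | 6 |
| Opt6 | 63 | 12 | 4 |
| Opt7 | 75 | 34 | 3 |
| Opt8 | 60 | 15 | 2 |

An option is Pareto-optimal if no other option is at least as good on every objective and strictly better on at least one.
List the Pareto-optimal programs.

Opt1, Opt2, Opt8

Opt1: not dominated (best duration).
Opt2: not dominated (best ranking).
Opt3: dominated by Opt2 (ranking 30≤82, tuition 11≤32, duration 4≤5).
Opt4: dominated by Opt1 (ranking 72≤95, tuition 42≤54, duration 1≤5).
Opt5: dominated by Opt2 (ranking 30≤37, tuition 11≤59, duration 4≤6).
Opt6: dominated by Opt2 (ranking 30≤63, tuition 11≤12, duration 4≤4).
Opt7: dominated by Opt8 (ranking 60≤75, tuition 15≤34, duration 2≤3).
Opt8: not dominated.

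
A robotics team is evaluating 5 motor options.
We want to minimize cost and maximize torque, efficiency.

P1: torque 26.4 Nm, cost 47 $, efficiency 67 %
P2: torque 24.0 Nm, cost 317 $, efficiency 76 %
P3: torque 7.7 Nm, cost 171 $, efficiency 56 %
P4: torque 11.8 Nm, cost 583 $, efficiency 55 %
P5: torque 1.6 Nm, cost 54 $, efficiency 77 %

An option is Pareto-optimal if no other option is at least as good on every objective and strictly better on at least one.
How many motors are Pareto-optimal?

P1: not dominated (best torque).
P2: not dominated.
P3: dominated by P1 (torque 26.4≥7.7, cost 47≤171, efficiency 67≥56).
P4: dominated by P1 (torque 26.4≥11.8, cost 47≤583, efficiency 67≥55).
P5: not dominated (best efficiency).
Pareto-optimal: P1, P2, P5 → 3.

3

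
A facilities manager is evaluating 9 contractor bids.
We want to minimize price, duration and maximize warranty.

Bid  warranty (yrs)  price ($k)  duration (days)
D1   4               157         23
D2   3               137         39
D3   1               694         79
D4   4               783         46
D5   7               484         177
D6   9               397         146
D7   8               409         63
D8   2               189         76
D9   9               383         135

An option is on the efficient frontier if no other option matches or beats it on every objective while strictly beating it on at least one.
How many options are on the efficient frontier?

4

D1: not dominated (best duration).
D2: not dominated (best price).
D3: dominated by D1 (warranty 4≥1, price 157≤694, duration 23≤79).
D4: dominated by D1 (warranty 4≥4, price 157≤783, duration 23≤46).
D5: dominated by D6 (warranty 9≥7, price 397≤484, duration 146≤177).
D6: dominated by D9 (warranty 9≥9, price 383≤397, duration 135≤146).
D7: not dominated.
D8: dominated by D1 (warranty 4≥2, price 157≤189, duration 23≤76).
D9: not dominated.
Pareto-optimal: D1, D2, D7, D9 → 4.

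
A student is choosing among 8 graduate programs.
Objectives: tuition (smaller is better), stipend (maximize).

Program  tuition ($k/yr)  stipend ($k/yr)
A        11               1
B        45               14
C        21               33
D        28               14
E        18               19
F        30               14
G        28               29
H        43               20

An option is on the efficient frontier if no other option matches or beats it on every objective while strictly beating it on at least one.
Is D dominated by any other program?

C vs D: tuition 21≤28, stipend 33≥14 — C is at least as good on every objective and strictly better on at least one, so C dominates D.

Yes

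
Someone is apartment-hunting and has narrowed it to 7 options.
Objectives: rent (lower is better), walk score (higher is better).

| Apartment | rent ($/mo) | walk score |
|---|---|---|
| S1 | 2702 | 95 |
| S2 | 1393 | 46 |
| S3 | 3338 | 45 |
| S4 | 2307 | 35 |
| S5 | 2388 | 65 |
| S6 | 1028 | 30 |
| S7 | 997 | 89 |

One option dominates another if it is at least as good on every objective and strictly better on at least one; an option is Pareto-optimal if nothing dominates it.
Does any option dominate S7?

No

S1: worse on rent (2702 vs 997).
S2: worse on rent (1393 vs 997).
S3: worse on rent (3338 vs 997).
S4: worse on rent (2307 vs 997).
S5: worse on rent (2388 vs 997).
S6: worse on rent (1028 vs 997).
No option is at least as good as S7 on every objective and strictly better on one.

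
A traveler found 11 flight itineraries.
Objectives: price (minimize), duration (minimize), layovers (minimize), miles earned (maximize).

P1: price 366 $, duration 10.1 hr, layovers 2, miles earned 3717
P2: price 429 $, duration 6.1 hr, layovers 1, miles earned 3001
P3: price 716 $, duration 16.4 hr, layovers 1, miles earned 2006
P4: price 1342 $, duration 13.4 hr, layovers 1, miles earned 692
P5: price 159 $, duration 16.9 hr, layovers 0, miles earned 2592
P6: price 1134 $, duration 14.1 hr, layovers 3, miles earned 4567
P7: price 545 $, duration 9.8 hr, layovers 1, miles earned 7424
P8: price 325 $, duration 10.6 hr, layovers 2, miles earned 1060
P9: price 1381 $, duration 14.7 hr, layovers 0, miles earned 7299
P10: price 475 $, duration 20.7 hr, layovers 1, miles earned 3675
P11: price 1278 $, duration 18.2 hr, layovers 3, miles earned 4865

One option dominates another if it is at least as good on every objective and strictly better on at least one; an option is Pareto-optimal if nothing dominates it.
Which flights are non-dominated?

P1: not dominated.
P2: not dominated (best duration).
P3: dominated by P2 (price 429≤716, duration 6.1≤16.4, layovers 1≤1, miles earned 3001≥2006).
P4: dominated by P2 (price 429≤1342, duration 6.1≤13.4, layovers 1≤1, miles earned 3001≥692).
P5: not dominated (best price).
P6: dominated by P7 (price 545≤1134, duration 9.8≤14.1, layovers 1≤3, miles earned 7424≥4567).
P7: not dominated (best miles earned).
P8: not dominated.
P9: not dominated.
P10: not dominated.
P11: dominated by P7 (price 545≤1278, duration 9.8≤18.2, layovers 1≤3, miles earned 7424≥4865).

P1, P2, P5, P7, P8, P9, P10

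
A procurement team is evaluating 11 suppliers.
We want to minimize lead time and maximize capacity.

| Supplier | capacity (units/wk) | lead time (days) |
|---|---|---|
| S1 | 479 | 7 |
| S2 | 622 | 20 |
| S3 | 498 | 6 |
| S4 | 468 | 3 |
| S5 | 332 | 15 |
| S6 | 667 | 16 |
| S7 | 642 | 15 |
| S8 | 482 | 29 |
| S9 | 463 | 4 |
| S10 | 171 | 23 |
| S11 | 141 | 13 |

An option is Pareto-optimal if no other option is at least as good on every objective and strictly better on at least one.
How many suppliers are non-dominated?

4

S1: dominated by S3 (capacity 498≥479, lead time 6≤7).
S2: dominated by S6 (capacity 667≥622, lead time 16≤20).
S3: not dominated.
S4: not dominated (best lead time).
S5: dominated by S1 (capacity 479≥332, lead time 7≤15).
S6: not dominated (best capacity).
S7: not dominated.
S8: dominated by S2 (capacity 622≥482, lead time 20≤29).
S9: dominated by S4 (capacity 468≥463, lead time 3≤4).
S10: dominated by S1 (capacity 479≥171, lead time 7≤23).
S11: dominated by S1 (capacity 479≥141, lead time 7≤13).
Pareto-optimal: S3, S4, S6, S7 → 4.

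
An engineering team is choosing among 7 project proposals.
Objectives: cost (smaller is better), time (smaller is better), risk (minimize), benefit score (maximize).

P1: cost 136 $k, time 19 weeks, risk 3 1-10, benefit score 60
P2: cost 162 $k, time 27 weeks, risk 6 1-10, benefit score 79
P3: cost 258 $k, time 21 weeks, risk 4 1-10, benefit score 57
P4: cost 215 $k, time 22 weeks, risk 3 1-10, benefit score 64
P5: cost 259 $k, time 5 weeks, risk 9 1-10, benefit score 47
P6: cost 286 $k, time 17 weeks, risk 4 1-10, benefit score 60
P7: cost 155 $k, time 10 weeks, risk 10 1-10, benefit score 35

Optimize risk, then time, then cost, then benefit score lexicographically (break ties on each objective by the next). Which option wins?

P1

First minimize risk: best is 3, kept {P1, P4}.
Then minimize time: best is 19, kept {P1}.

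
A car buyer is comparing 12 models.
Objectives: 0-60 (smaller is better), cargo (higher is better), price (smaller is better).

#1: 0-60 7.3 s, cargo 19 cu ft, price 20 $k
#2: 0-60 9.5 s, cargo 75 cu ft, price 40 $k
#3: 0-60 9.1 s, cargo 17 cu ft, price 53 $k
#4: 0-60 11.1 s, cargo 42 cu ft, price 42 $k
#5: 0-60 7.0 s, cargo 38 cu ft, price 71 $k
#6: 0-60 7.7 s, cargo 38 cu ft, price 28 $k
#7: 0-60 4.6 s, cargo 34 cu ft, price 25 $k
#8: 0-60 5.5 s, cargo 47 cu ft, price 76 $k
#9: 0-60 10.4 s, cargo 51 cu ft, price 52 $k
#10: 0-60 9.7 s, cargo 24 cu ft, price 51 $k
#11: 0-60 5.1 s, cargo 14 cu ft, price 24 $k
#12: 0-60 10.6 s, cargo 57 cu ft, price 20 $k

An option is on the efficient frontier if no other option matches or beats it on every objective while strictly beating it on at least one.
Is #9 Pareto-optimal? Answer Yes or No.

No

#2 vs #9: 0-60 9.5≤10.4, cargo 75≥51, price 40≤52 — #2 is at least as good on every objective and strictly better on at least one, so #2 dominates #9.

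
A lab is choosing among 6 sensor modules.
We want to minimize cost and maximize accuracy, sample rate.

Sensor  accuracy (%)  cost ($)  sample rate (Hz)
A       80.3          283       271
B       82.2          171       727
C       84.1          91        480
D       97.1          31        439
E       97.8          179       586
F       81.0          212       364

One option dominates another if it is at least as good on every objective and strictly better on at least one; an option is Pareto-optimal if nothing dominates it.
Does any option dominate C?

No

A: worse on accuracy (80.3 vs 84.1).
B: worse on accuracy (82.2 vs 84.1).
D: worse on sample rate (439 vs 480).
E: worse on cost (179 vs 91).
F: worse on accuracy (81.0 vs 84.1).
No option is at least as good as C on every objective and strictly better on one.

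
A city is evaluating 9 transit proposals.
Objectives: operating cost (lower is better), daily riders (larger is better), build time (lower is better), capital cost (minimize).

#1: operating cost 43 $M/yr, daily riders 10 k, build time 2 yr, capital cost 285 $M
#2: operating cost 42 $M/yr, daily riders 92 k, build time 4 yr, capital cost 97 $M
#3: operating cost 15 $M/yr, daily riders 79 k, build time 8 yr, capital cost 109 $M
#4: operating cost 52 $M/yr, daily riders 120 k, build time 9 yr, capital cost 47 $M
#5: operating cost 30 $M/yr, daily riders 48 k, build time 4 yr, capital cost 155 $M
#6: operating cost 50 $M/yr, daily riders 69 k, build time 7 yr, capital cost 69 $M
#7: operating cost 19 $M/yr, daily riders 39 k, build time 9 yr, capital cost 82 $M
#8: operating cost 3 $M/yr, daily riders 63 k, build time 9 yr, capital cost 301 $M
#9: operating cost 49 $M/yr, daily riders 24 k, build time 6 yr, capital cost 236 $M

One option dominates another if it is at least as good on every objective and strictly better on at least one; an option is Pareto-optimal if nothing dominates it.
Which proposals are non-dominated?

#1, #2, #3, #4, #5, #6, #7, #8

#1: not dominated (best build time).
#2: not dominated.
#3: not dominated.
#4: not dominated (best daily riders).
#5: not dominated.
#6: not dominated.
#7: not dominated.
#8: not dominated (best operating cost).
#9: dominated by #2 (operating cost 42≤49, daily riders 92≥24, build time 4≤6, capital cost 97≤236).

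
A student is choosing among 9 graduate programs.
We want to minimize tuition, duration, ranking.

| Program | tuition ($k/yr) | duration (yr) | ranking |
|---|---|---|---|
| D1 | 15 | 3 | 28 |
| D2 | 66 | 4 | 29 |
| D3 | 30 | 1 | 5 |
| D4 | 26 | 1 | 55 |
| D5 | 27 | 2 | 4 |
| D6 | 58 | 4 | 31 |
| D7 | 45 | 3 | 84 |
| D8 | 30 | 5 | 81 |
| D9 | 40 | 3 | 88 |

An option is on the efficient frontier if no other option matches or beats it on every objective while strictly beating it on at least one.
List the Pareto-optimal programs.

D1, D3, D4, D5

D1: not dominated (best tuition).
D2: dominated by D1 (tuition 15≤66, duration 3≤4, ranking 28≤29).
D3: not dominated.
D4: not dominated.
D5: not dominated (best ranking).
D6: dominated by D1 (tuition 15≤58, duration 3≤4, ranking 28≤31).
D7: dominated by D1 (tuition 15≤45, duration 3≤3, ranking 28≤84).
D8: dominated by D1 (tuition 15≤30, duration 3≤5, ranking 28≤81).
D9: dominated by D1 (tuition 15≤40, duration 3≤3, ranking 28≤88).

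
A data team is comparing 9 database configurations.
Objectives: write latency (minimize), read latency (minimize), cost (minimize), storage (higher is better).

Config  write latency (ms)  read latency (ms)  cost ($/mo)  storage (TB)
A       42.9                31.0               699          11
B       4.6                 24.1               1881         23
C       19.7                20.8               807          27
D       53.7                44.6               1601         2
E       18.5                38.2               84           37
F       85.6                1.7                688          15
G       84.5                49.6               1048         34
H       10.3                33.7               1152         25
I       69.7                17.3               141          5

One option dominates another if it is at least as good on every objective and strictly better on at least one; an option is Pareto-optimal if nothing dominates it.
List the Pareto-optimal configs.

A, B, C, E, F, H, I

A: not dominated.
B: not dominated (best write latency).
C: not dominated.
D: dominated by A (write latency 42.9≤53.7, read latency 31.0≤44.6, cost 699≤1601, storage 11≥2).
E: not dominated (best cost).
F: not dominated (best read latency).
G: dominated by E (write latency 18.5≤84.5, read latency 38.2≤49.6, cost 84≤1048, storage 37≥34).
H: not dominated.
I: not dominated.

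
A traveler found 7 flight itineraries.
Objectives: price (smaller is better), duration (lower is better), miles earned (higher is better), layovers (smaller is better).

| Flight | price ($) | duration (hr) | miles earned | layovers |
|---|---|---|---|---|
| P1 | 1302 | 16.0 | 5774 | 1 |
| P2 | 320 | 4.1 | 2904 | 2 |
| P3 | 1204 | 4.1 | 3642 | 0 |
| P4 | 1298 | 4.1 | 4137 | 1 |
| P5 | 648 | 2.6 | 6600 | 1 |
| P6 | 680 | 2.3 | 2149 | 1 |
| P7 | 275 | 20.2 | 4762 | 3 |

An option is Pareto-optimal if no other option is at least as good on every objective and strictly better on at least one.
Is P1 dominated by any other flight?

P5 vs P1: price 648≤1302, duration 2.6≤16.0, miles earned 6600≥5774, layovers 1≤1 — P5 is at least as good on every objective and strictly better on at least one, so P5 dominates P1.

Yes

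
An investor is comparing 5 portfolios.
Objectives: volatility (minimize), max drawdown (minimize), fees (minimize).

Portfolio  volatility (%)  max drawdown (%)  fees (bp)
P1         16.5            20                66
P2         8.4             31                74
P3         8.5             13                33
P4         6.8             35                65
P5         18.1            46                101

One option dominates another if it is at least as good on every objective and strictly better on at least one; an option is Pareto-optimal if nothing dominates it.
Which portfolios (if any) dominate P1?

P3: volatility 8.5≤16.5, max drawdown 13≤20, fees 33≤66 — dominates P1.
Others (P2, P4, P5) are each worse than P1 on at least one objective.

P3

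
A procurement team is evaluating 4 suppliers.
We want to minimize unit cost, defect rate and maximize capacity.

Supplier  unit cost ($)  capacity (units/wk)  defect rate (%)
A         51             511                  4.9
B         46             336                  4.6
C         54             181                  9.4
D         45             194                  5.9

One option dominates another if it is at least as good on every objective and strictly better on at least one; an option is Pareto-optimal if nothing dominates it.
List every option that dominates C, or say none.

A, B, D

A: unit cost 51≤54, capacity 511≥181, defect rate 4.9≤9.4 — dominates C.
B: unit cost 46≤54, capacity 336≥181, defect rate 4.6≤9.4 — dominates C.
D: unit cost 45≤54, capacity 194≥181, defect rate 5.9≤9.4 — dominates C.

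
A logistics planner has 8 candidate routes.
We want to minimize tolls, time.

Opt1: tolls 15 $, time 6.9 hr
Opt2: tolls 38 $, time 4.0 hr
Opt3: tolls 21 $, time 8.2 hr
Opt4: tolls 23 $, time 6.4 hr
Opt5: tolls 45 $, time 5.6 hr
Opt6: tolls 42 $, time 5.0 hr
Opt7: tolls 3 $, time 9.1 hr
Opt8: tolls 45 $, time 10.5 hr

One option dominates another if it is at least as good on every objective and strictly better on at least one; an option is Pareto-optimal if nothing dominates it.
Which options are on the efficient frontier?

Opt1, Opt2, Opt4, Opt7

Opt1: not dominated.
Opt2: not dominated (best time).
Opt3: dominated by Opt1 (tolls 15≤21, time 6.9≤8.2).
Opt4: not dominated.
Opt5: dominated by Opt2 (tolls 38≤45, time 4.0≤5.6).
Opt6: dominated by Opt2 (tolls 38≤42, time 4.0≤5.0).
Opt7: not dominated (best tolls).
Opt8: dominated by Opt1 (tolls 15≤45, time 6.9≤10.5).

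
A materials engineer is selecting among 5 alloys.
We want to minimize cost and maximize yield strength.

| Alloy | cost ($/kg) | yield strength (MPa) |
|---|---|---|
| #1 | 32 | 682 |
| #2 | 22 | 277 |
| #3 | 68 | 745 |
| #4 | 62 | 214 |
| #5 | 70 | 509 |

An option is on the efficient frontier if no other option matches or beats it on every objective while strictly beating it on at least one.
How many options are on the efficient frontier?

3

#1: not dominated.
#2: not dominated (best cost).
#3: not dominated (best yield strength).
#4: dominated by #1 (cost 32≤62, yield strength 682≥214).
#5: dominated by #1 (cost 32≤70, yield strength 682≥509).
Pareto-optimal: #1, #2, #3 → 3.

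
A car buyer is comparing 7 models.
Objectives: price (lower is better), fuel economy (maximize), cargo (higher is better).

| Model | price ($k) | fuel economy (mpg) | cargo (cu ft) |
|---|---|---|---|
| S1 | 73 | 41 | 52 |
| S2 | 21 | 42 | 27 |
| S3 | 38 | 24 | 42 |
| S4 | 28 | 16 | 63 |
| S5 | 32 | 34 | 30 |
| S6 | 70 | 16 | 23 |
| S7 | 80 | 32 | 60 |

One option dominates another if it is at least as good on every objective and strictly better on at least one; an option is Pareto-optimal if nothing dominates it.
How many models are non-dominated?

S1: not dominated.
S2: not dominated (best price).
S3: not dominated.
S4: not dominated (best cargo).
S5: not dominated.
S6: dominated by S2 (price 21≤70, fuel economy 42≥16, cargo 27≥23).
S7: not dominated.
Pareto-optimal: S1, S2, S3, S4, S5, S7 → 6.

6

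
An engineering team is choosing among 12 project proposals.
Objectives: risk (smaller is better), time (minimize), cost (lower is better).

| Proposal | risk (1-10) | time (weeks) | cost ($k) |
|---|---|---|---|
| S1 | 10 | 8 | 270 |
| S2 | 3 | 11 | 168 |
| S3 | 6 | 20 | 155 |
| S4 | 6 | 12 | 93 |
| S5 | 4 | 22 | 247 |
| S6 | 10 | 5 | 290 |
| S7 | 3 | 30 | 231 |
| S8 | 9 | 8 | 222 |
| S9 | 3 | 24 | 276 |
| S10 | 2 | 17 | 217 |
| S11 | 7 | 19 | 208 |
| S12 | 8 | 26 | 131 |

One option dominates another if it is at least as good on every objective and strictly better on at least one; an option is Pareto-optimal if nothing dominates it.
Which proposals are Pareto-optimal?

S2, S4, S6, S8, S10

S1: dominated by S8 (risk 9≤10, time 8≤8, cost 222≤270).
S2: not dominated.
S3: dominated by S4 (risk 6≤6, time 12≤20, cost 93≤155).
S4: not dominated (best cost).
S5: dominated by S2 (risk 3≤4, time 11≤22, cost 168≤247).
S6: not dominated (best time).
S7: dominated by S2 (risk 3≤3, time 11≤30, cost 168≤231).
S8: not dominated.
S9: dominated by S2 (risk 3≤3, time 11≤24, cost 168≤276).
S10: not dominated (best risk).
S11: dominated by S2 (risk 3≤7, time 11≤19, cost 168≤208).
S12: dominated by S4 (risk 6≤8, time 12≤26, cost 93≤131).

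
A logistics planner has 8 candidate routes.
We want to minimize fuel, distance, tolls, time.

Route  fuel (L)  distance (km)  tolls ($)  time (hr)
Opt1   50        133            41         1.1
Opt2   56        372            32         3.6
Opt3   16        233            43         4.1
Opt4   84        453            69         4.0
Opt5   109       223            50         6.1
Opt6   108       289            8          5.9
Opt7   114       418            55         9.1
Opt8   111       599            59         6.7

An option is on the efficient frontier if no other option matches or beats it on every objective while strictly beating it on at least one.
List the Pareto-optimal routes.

Opt1: not dominated (best distance).
Opt2: not dominated.
Opt3: not dominated (best fuel).
Opt4: dominated by Opt1 (fuel 50≤84, distance 133≤453, tolls 41≤69, time 1.1≤4.0).
Opt5: dominated by Opt1 (fuel 50≤109, distance 133≤223, tolls 41≤50, time 1.1≤6.1).
Opt6: not dominated (best tolls).
Opt7: dominated by Opt1 (fuel 50≤114, distance 133≤418, tolls 41≤55, time 1.1≤9.1).
Opt8: dominated by Opt1 (fuel 50≤111, distance 133≤599, tolls 41≤59, time 1.1≤6.7).

Opt1, Opt2, Opt3, Opt6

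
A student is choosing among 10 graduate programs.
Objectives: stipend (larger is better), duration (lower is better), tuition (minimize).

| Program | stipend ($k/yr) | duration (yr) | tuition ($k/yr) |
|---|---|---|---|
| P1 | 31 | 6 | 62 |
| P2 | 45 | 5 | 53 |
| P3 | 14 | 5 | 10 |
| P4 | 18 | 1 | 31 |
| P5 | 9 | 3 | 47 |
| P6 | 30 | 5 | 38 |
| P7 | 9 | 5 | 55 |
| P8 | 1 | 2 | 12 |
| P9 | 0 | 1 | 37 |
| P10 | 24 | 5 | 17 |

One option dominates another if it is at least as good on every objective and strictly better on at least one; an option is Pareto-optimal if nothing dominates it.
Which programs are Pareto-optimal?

P1: dominated by P2 (stipend 45≥31, duration 5≤6, tuition 53≤62).
P2: not dominated (best stipend).
P3: not dominated (best tuition).
P4: not dominated.
P5: dominated by P4 (stipend 18≥9, duration 1≤3, tuition 31≤47).
P6: not dominated.
P7: dominated by P2 (stipend 45≥9, duration 5≤5, tuition 53≤55).
P8: not dominated.
P9: dominated by P4 (stipend 18≥0, duration 1≤1, tuition 31≤37).
P10: not dominated.

P2, P3, P4, P6, P8, P10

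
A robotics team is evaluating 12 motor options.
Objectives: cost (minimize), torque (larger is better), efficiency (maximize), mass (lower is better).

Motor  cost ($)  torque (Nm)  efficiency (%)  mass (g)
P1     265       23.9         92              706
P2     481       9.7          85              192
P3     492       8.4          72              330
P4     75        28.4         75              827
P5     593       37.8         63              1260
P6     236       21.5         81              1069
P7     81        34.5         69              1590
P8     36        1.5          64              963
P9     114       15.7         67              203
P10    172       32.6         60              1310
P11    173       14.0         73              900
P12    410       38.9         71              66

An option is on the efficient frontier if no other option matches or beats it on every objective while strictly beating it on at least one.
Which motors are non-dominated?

P1, P2, P4, P6, P7, P8, P9, P10, P12

P1: not dominated (best efficiency).
P2: not dominated.
P3: dominated by P2 (cost 481≤492, torque 9.7≥8.4, efficiency 85≥72, mass 192≤330).
P4: not dominated.
P5: dominated by P12 (cost 410≤593, torque 38.9≥37.8, efficiency 71≥63, mass 66≤1260).
P6: not dominated.
P7: not dominated.
P8: not dominated (best cost).
P9: not dominated.
P10: not dominated.
P11: dominated by P4 (cost 75≤173, torque 28.4≥14.0, efficiency 75≥73, mass 827≤900).
P12: not dominated (best torque).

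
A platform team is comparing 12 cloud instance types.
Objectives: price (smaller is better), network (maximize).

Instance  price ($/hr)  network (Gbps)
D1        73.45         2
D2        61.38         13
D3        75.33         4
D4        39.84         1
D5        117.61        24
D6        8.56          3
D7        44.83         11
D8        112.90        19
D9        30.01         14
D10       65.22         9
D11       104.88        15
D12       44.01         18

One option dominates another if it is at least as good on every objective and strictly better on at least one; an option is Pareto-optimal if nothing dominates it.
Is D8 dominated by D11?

No

D11 vs D8: D11 is worse on network (15 vs 19), so it does not dominate D8.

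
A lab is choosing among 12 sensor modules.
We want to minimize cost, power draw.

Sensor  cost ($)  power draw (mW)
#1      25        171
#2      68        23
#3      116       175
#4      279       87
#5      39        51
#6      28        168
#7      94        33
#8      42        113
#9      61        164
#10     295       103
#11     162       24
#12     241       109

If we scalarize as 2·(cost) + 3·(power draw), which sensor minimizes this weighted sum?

#1: 2·25 + 3·171 = 563
#2: 2·68 + 3·23 = 205
#3: 2·116 + 3·175 = 757
#4: 2·279 + 3·87 = 819
#5: 2·39 + 3·51 = 231
#6: 2·28 + 3·168 = 560
#7: 2·94 + 3·33 = 287
#8: 2·42 + 3·113 = 423
#9: 2·61 + 3·164 = 614
#10: 2·295 + 3·103 = 899
#11: 2·162 + 3·24 = 396
#12: 2·241 + 3·109 = 809
Lowest: #2 at 205.

#2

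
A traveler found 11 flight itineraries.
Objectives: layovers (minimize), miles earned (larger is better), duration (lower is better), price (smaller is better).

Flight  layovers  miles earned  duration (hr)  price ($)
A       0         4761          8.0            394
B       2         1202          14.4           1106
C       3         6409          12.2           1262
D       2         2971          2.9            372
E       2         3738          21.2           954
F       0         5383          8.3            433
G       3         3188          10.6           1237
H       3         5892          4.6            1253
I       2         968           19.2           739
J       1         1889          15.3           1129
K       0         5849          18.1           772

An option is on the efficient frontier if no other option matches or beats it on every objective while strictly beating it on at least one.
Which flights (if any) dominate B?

A, D, F

A: layovers 0≤2, miles earned 4761≥1202, duration 8.0≤14.4, price 394≤1106 — dominates B.
D: layovers 2≤2, miles earned 2971≥1202, duration 2.9≤14.4, price 372≤1106 — dominates B.
F: layovers 0≤2, miles earned 5383≥1202, duration 8.3≤14.4, price 433≤1106 — dominates B.
Others (C, E, G, H, I, J, K) are each worse than B on at least one objective.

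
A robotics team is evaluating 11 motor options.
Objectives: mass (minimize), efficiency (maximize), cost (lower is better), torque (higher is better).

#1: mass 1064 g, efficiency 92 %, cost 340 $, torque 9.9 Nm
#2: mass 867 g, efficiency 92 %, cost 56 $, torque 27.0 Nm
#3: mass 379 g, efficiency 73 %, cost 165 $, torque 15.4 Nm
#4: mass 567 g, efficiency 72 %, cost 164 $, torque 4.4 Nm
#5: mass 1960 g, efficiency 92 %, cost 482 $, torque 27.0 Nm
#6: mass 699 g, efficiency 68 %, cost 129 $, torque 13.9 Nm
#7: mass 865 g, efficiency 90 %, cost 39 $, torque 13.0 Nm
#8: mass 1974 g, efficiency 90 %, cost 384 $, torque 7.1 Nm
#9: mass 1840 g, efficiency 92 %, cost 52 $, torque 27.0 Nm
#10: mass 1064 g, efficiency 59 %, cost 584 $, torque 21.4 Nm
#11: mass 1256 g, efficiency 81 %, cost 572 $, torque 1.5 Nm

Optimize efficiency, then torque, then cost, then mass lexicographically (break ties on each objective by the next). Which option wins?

First maximize efficiency: best is 92, kept {#1, #2, #5, #9}.
Then maximize torque: best is 27.0, kept {#2, #5, #9}.
Then minimize cost: best is 52, kept {#9}.

#9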